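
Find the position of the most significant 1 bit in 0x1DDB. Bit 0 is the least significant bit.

0x1DDB = 1110111011011
The topmost 1 is at position 12 (since 2^12 = 4096 ≤ 7643 < 8192).

12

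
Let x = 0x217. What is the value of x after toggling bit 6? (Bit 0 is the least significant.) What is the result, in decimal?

599

x = 01000010111
bit 6 is currently 0; toggle it via x ^ (1 << 6) = x ^ 64
→ 01001010111 = 599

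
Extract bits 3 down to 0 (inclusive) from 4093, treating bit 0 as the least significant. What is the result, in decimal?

v = 0111111111101
Shift right by 0: 0111111111101
Mask low 4 bits: 1101 = 13

13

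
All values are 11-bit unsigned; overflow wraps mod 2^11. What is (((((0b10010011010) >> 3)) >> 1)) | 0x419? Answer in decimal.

0b10010011010 = 10010011010
→ >> 3 → 00010010011 = 147
→ >> 1 → 00001001001 = 73
0x419 = 10000011001
→ | → 10001011001 = 1113

1113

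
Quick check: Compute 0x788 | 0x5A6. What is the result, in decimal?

1966

0x788 = 11110001000
0x5A6 = 10110100110
 OR → 11110101110 = 1966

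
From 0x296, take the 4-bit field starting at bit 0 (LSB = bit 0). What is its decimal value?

v = 1010010110
Shift right by 0: 1010010110
Mask low 4 bits: 0110 = 6

6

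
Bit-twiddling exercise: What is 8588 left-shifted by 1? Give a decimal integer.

17176

8588 = 010000110001100
shift left by 1 → 100001100011000 = 17176
(equivalently, 8588 × 2^1 = 8588 × 2)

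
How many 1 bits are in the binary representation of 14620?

7

14620 = 11100100011100
Count the 1s: 1 + 1 + 1 + 1 + 1 + 1 + 1 = 7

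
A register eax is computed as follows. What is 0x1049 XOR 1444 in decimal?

5613

0x1049 = 1000001001001
1444 = 0010110100100
XOR → 1010111101101 = 5613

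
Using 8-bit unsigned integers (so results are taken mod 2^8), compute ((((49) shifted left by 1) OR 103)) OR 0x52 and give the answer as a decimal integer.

119

49 = 00110001
→ shifted left by 1 (mod 2^8) → 01100010 = 98
103 = 01100111
→ OR → 01100111 = 103
0x52 = 01010010
→ OR → 01110111 = 119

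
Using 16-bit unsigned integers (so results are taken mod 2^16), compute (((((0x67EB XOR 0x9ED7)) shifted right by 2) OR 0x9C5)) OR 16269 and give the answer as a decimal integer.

16335

0x67EB = 0110011111101011
0x9ED7 = 1001111011010111
→ XOR → 1111100100111100 = 63804
→ shifted right by 2 → 0011111001001111 = 15951
0x9C5 = 0000100111000101
→ OR → 0011111111001111 = 16335
16269 = 0011111110001101
→ OR → 0011111111001111 = 16335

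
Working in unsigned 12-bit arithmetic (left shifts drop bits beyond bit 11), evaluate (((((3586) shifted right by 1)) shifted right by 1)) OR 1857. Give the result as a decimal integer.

1985

3586 = 111000000010
→ shifted right by 1 → 011100000001 = 1793
→ shifted right by 1 → 001110000000 = 896
1857 = 011101000001
→ OR → 011111000001 = 1985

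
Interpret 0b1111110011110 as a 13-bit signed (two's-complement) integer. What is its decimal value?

pattern = 1111110011110 (MSB is 1 ⇒ negative)
Invert: 0000001100001, add 1 → 0000001100010 = 98, so the value is -98.
(Equivalently: 8094 - 2^13 = 8094 - 8192 = -98.)

-98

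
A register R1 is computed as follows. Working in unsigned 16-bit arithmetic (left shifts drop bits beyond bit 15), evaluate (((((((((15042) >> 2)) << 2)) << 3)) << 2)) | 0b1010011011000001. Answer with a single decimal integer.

15042 = 0011101011000010
→ >> 2 → 0000111010110000 = 3760
→ << 2 (mod 2^16) → 0011101011000000 = 15040
→ << 3 (mod 2^16) → 1101011000000000 = 54784
→ << 2 (mod 2^16) → 0101100000000000 = 22528
0b1010011011000001 = 1010011011000001
→ | → 1111111011000001 = 65217

65217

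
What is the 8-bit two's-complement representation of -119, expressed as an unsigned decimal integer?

119 in 8 bits: 01110111
Invert: 10001000
Add 1:  10001001 = 137
(Check: 2^8 - 119 = 256 - 119 = 137.)

137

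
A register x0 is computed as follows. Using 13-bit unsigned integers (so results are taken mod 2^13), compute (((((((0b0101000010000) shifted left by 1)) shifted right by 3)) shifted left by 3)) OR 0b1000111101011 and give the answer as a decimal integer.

5611

0b0101000010000 = 0101000010000
→ shifted left by 1 (mod 2^13) → 1010000100000 = 5152
→ shifted right by 3 → 0001010000100 = 644
→ shifted left by 3 (mod 2^13) → 1010000100000 = 5152
0b1000111101011 = 1000111101011
→ OR → 1010111101011 = 5611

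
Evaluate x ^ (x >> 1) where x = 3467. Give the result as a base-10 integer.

x = 110110001011 = 3467
x>>1 = 011011000101
XOR  = 101101001110 = 2894
(x ^ (x >> 1) gives the standard binary-reflected Gray code of x.)

2894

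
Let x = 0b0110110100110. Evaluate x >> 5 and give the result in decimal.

109

x = 110110100110
shift right by 5 → 000001101101 = 109
(equivalently, floor(3494 / 32))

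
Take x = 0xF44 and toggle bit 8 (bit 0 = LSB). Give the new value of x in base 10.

x = 111101000100
bit 8 is currently 1; toggle it via x ^ (1 << 8) = x ^ 256
→ 111001000100 = 3652

3652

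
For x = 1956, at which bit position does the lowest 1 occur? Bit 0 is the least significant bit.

2

1956 = 11110100100
Trailing zeros: 2, so the lowest set bit is bit 2 (value 4).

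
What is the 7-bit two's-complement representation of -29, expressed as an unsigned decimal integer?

29 in 7 bits: 0011101
Invert: 1100010
Add 1:  1100011 = 99
(Check: 2^7 - 29 = 128 - 29 = 99.)

99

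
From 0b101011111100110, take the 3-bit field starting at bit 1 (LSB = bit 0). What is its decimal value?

v = 101011111100110
Shift right by 1: 10101111110011
Mask low 3 bits: 011 = 3

3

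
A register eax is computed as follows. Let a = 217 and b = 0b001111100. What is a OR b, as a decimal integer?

253

217 = 11011001
b = 01111100
 OR → 11111101 = 253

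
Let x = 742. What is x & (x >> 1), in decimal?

x = 1011100110 = 742
x>>1 = 0101110011
AND  = 0001100010 = 98
(x & (x >> 1) has a 1 wherever x has two consecutive 1 bits.)

98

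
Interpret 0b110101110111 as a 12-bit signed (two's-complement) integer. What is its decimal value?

-649

pattern = 110101110111 (MSB is 1 ⇒ negative)
Invert: 001010001000, add 1 → 001010001001 = 649, so the value is -649.
(Equivalently: 3447 - 2^12 = 3447 - 4096 = -649.)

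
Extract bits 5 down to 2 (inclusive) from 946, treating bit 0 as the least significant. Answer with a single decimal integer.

v = 01110110010
Shift right by 2: 011101100
Mask low 4 bits: 1100 = 12

12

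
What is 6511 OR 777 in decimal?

7023

6511 = 1100101101111
777 = 0001100001001
 OR → 1101101101111 = 7023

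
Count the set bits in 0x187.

0x187 = 110000111
Count the 1s: 1 + 1 + 1 + 1 + 1 = 5

5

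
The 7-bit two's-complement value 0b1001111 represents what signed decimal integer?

-49

pattern = 1001111 (MSB is 1 ⇒ negative)
Invert: 0110000, add 1 → 0110001 = 49, so the value is -49.
(Equivalently: 79 - 2^7 = 79 - 128 = -49.)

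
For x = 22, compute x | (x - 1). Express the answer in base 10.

x = 10110 = 22
x - 1 = 10101
OR    = 10111 = 23
(x | (x - 1) sets all bits below the lowest set bit.)

23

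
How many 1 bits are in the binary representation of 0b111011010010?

n = 111011010010
Count the 1s: 1 + 1 + 1 + 1 + 1 + 1 + 1 = 7

7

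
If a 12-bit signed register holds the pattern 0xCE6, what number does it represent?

pattern = 110011100110 (MSB is 1 ⇒ negative)
Invert: 001100011001, add 1 → 001100011010 = 794, so the value is -794.
(Equivalently: 3302 - 2^12 = 3302 - 4096 = -794.)

-794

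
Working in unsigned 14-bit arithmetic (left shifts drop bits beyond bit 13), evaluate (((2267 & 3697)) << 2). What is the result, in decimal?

8516

2267 = 00100011011011
3697 = 00111001110001
→ & → 00100001010001 = 2129
→ << 2 (mod 2^14) → 10000101000100 = 8516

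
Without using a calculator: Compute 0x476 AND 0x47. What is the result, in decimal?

70

0x476 = 10001110110
0x47 = 00001000111
AND → 00001000110 = 70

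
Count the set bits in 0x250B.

0x250B = 10010100001011
Count the 1s: 1 + 1 + 1 + 1 + 1 + 1 = 6

6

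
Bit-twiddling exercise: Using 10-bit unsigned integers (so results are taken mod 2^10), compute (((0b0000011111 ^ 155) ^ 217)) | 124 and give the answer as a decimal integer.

125

0b0000011111 = 0000011111
155 = 0010011011
→ ^ → 0010000100 = 132
217 = 0011011001
→ ^ → 0001011101 = 93
124 = 0001111100
→ | → 0001111101 = 125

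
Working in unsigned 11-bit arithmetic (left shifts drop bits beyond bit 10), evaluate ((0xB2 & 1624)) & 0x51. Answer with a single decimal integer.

0xB2 = 00010110010
1624 = 11001011000
→ & → 00000010000 = 16
0x51 = 00001010001
→ & → 00000010000 = 16

16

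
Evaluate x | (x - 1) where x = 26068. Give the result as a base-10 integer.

26071

x = 110010111010100 = 26068
x - 1 = 110010111010011
OR    = 110010111010111 = 26071
(x | (x - 1) sets all bits below the lowest set bit.)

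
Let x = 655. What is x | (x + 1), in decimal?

671

x = 1010001111 = 655
x + 1 = 1010010000
OR    = 1010011111 = 671
(x | (x + 1) sets the lowest cleared bit.)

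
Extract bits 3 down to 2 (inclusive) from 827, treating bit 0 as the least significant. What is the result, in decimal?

2

v = 01100111011
Shift right by 2: 011001110
Mask low 2 bits: 10 = 2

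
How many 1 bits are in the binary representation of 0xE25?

0xE25 = 111000100101
Count the 1s: 1 + 1 + 1 + 1 + 1 + 1 = 6

6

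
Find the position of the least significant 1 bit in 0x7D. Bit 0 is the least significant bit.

0x7D = 1111101
Trailing zeros: 0, so the lowest set bit is bit 0 (value 1).

0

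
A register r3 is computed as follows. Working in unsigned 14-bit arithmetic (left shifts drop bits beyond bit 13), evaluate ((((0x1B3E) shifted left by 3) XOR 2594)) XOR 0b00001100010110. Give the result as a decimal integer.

0x1B3E = 01101100111110
→ shifted left by 3 (mod 2^14) → 01100111110000 = 6640
2594 = 00101000100010
→ XOR → 01001111010010 = 5074
0b00001100010110 = 00001100010110
→ XOR → 01000011000100 = 4292

4292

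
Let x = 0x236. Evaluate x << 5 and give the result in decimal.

0x236 = 000001000110110
shift left by 5 → 100011011000000 = 18112
(equivalently, 566 × 2^5 = 566 × 32)

18112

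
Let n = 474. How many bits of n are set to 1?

6

474 = 111011010
Count the 1s: 1 + 1 + 1 + 1 + 1 + 1 = 6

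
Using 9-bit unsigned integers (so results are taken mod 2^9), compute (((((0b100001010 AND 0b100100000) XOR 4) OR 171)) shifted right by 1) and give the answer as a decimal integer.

0b100001010 = 100001010
0b100100000 = 100100000
→ AND → 100000000 = 256
4 = 000000100
→ XOR → 100000100 = 260
171 = 010101011
→ OR → 110101111 = 431
→ shifted right by 1 → 011010111 = 215

215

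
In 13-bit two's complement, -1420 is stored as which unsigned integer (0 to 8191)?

1420 in 13 bits: 0010110001100
Invert: 1101001110011
Add 1:  1101001110100 = 6772
(Check: 2^13 - 1420 = 8192 - 1420 = 6772.)

6772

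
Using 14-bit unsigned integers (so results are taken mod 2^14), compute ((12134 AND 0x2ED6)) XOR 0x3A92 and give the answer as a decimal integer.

12134 = 10111101100110
0x2ED6 = 10111011010110
→ AND → 10111001000110 = 11846
0x3A92 = 11101010010010
→ XOR → 01010011010100 = 5332

5332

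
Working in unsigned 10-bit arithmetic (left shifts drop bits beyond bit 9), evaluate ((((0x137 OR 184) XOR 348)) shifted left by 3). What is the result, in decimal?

792

0x137 = 0100110111
184 = 0010111000
→ OR → 0110111111 = 447
348 = 0101011100
→ XOR → 0011100011 = 227
→ shifted left by 3 (mod 2^10) → 1100011000 = 792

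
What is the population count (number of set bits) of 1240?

1240 = 10011011000
Count the 1s: 1 + 1 + 1 + 1 + 1 = 5

5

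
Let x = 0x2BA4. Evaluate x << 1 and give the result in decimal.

0x2BA4 = 010101110100100
shift left by 1 → 101011101001000 = 22344
(equivalently, 11172 × 2^1 = 11172 × 2)

22344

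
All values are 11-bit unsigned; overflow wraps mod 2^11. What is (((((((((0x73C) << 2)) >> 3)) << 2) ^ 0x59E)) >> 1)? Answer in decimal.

0x73C = 11100111100
→ << 2 (mod 2^11) → 10011110000 = 1264
→ >> 3 → 00010011110 = 158
→ << 2 (mod 2^11) → 01001111000 = 632
0x59E = 10110011110
→ ^ → 11111100110 = 2022
→ >> 1 → 01111110011 = 1011

1011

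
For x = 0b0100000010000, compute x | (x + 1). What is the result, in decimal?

x = 100000010000 = 2064
x + 1 = 100000010001
OR    = 100000010001 = 2065
(x | (x + 1) sets the lowest cleared bit.)

2065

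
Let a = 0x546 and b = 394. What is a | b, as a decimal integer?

1486

0x546 = 10101000110
394 = 00110001010
 OR → 10111001110 = 1486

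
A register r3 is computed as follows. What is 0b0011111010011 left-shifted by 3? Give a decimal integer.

x = 00011111010011
shift left by 3 → 11111010011000 = 16024
(equivalently, 2003 × 2^3 = 2003 × 8)

16024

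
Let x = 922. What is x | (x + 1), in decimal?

x = 1110011010 = 922
x + 1 = 1110011011
OR    = 1110011011 = 923
(x | (x + 1) sets the lowest cleared bit.)

923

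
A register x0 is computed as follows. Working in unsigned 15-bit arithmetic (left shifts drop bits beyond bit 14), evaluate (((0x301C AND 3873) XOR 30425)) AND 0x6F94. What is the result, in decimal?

26256

0x301C = 011000000011100
3873 = 000111100100001
→ AND → 000000000000000 = 0
30425 = 111011011011001
→ XOR → 111011011011001 = 30425
0x6F94 = 110111110010100
→ AND → 110011010010000 = 26256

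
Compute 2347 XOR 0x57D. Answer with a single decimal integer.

2347 = 100100101011
0x57D = 010101111101
XOR → 110001010110 = 3158

3158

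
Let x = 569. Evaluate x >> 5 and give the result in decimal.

569 = 1000111001
shift right by 5 → 0000010001 = 17
(equivalently, floor(569 / 32))

17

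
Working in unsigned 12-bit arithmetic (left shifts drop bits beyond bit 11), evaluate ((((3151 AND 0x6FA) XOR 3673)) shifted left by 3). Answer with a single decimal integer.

3151 = 110001001111
0x6FA = 011011111010
→ AND → 010001001010 = 1098
3673 = 111001011001
→ XOR → 101000010011 = 2579
→ shifted left by 3 (mod 2^12) → 000010011000 = 152

152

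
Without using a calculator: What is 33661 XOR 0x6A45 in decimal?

33661 = 1000001101111101
0x6A45 = 0110101001000101
XOR → 1110100100111000 = 59704

59704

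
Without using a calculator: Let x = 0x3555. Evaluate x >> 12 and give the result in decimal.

0x3555 = 11010101010101
shift right by 12 → 00000000000011 = 3
(equivalently, floor(13653 / 4096))

3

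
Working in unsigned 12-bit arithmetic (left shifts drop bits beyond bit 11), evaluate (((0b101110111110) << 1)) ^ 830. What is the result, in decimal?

1090

0b101110111110 = 101110111110
→ << 1 (mod 2^12) → 011101111100 = 1916
830 = 001100111110
→ ^ → 010001000010 = 1090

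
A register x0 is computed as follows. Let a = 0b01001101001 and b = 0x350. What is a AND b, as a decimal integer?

a = 1001101001
0x350 = 1101010000
AND → 1001000000 = 576

576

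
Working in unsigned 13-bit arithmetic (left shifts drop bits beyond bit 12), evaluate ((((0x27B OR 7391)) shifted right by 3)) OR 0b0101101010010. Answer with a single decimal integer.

3039

0x27B = 0001001111011
7391 = 1110011011111
→ OR → 1111011111111 = 7935
→ shifted right by 3 → 0001111011111 = 991
0b0101101010010 = 0101101010010
→ OR → 0101111011111 = 3039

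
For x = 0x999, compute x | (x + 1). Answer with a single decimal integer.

2459

x = 100110011001 = 2457
x + 1 = 100110011010
OR    = 100110011011 = 2459
(x | (x + 1) sets the lowest cleared bit.)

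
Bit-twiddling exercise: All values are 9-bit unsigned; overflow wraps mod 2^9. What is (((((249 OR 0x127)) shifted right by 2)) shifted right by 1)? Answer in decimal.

249 = 011111001
0x127 = 100100111
→ OR → 111111111 = 511
→ shifted right by 2 → 001111111 = 127
→ shifted right by 1 → 000111111 = 63

63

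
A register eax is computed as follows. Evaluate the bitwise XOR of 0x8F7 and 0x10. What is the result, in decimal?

2279

0x8F7 = 100011110111
0x10 = 000000010000
XOR → 100011100111 = 2279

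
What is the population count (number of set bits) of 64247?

13

64247 = 1111101011110111
Count the 1s: 1 + 1 + 1 + 1 + 1 + 1 + 1 + 1 + 1 + 1 + 1 + 1 + 1 = 13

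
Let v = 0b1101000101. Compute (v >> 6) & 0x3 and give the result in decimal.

v = 1101000101
Shift right by 6: 1101
Mask low 2 bits: 01 = 1

1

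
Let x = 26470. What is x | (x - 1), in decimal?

x = 110011101100110 = 26470
x - 1 = 110011101100101
OR    = 110011101100111 = 26471
(x | (x - 1) sets all bits below the lowest set bit.)

26471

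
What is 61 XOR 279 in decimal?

61 = 000111101
279 = 100010111
XOR → 100101010 = 298

298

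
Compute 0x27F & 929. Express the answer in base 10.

545

0x27F = 1001111111
929 = 1110100001
AND → 1000100001 = 545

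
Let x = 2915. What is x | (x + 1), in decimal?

2919

x = 101101100011 = 2915
x + 1 = 101101100100
OR    = 101101100111 = 2919
(x | (x + 1) sets the lowest cleared bit.)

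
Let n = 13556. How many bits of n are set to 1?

8

13556 = 11010011110100
Count the 1s: 1 + 1 + 1 + 1 + 1 + 1 + 1 + 1 = 8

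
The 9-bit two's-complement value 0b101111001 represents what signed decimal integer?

pattern = 101111001 (MSB is 1 ⇒ negative)
Invert: 010000110, add 1 → 010000111 = 135, so the value is -135.
(Equivalently: 377 - 2^9 = 377 - 512 = -135.)

-135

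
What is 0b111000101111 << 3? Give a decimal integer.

29048

x = 000111000101111
shift left by 3 → 111000101111000 = 29048
(equivalently, 3631 × 2^3 = 3631 × 8)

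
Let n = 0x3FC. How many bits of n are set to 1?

0x3FC = 1111111100
Count the 1s: 1 + 1 + 1 + 1 + 1 + 1 + 1 + 1 = 8

8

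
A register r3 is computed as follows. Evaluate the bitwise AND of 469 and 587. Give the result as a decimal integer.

469 = 0111010101
587 = 1001001011
AND → 0001000001 = 65

65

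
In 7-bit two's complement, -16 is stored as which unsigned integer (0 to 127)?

112

16 in 7 bits: 0010000
Invert: 1101111
Add 1:  1110000 = 112
(Check: 2^7 - 16 = 128 - 16 = 112.)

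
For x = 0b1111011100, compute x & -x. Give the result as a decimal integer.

4

x = 1111011100 = 988
-x (two's complement) = …0000100100
AND   = 0000000100 = 4
(x & -x isolates the lowest set bit of x.)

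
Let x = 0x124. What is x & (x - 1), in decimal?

288

x = 100100100 = 292
x - 1 = 100100011
AND   = 100100000 = 288
(x & (x - 1) clears the lowest set bit of x.)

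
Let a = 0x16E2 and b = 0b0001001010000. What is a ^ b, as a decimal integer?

0x16E2 = 1011011100010
b = 0001001010000
XOR → 1010010110010 = 5298

5298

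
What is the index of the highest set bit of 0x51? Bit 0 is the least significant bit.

6

0x51 = 1010001
The topmost 1 is at position 6 (since 2^6 = 64 ≤ 81 < 128).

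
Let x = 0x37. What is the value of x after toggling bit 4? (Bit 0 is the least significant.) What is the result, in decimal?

x = 0000110111
bit 4 is currently 1; toggle it via x ^ (1 << 4) = x ^ 16
→ 0000100111 = 39

39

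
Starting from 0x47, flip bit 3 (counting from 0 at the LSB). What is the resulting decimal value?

x = 000001000111
bit 3 is currently 0; toggle it via x ^ (1 << 3) = x ^ 8
→ 000001001111 = 79

79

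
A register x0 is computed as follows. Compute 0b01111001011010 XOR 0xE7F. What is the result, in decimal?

a = 1111001011010
0xE7F = 0111001111111
XOR → 1000000100101 = 4133

4133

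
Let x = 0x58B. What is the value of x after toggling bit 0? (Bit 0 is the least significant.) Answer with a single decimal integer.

x = 0010110001011
bit 0 is currently 1; toggle it via x ^ (1 << 0) = x ^ 1
→ 0010110001010 = 1418

1418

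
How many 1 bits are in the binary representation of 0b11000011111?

7

n = 11000011111
Count the 1s: 1 + 1 + 1 + 1 + 1 + 1 + 1 = 7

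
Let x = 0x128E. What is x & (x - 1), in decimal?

x = 1001010001110 = 4750
x - 1 = 1001010001101
AND   = 1001010001100 = 4748
(x & (x - 1) clears the lowest set bit of x.)

4748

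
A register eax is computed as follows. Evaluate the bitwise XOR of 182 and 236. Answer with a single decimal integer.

182 = 10110110
236 = 11101100
XOR → 01011010 = 90

90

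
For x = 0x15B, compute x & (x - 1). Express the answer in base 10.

346

x = 101011011 = 347
x - 1 = 101011010
AND   = 101011010 = 346
(x & (x - 1) clears the lowest set bit of x.)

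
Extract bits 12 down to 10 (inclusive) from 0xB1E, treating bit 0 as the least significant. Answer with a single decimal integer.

v = 0101100011110
Shift right by 10: 010
Mask low 3 bits: 010 = 2

2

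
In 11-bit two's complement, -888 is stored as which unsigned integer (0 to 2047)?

888 in 11 bits: 01101111000
Invert: 10010000111
Add 1:  10010001000 = 1160
(Check: 2^11 - 888 = 2048 - 888 = 1160.)

1160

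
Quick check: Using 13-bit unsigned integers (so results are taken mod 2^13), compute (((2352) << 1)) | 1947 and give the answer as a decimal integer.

2352 = 0100100110000
→ << 1 (mod 2^13) → 1001001100000 = 4704
1947 = 0011110011011
→ | → 1011111111011 = 6139

6139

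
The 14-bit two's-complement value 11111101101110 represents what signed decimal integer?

pattern = 11111101101110 (MSB is 1 ⇒ negative)
Invert: 00000010010001, add 1 → 00000010010010 = 146, so the value is -146.
(Equivalently: 16238 - 2^14 = 16238 - 16384 = -146.)

-146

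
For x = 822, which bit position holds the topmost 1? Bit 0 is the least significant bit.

9

822 = 1100110110
The topmost 1 is at position 9 (since 2^9 = 512 ≤ 822 < 1024).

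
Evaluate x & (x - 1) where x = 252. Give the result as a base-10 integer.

x = 11111100 = 252
x - 1 = 11111011
AND   = 11111000 = 248
(x & (x - 1) clears the lowest set bit of x.)

248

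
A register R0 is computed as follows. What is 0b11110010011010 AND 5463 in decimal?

5138

a = 11110010011010
5463 = 01010101010111
AND → 01010000010010 = 5138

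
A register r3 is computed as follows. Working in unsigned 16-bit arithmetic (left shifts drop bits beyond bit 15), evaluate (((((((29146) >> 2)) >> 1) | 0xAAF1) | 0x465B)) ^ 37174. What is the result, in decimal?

32717

29146 = 0111000111011010
→ >> 2 → 0001110001110110 = 7286
→ >> 1 → 0000111000111011 = 3643
0xAAF1 = 1010101011110001
→ | → 1010111011111011 = 44795
0x465B = 0100011001011011
→ | → 1110111011111011 = 61179
37174 = 1001000100110110
→ ^ → 0111111111001101 = 32717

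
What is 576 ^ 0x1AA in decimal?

576 = 1001000000
0x1AA = 0110101010
XOR → 1111101010 = 1002

1002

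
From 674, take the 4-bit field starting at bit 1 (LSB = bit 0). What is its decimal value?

v = 001010100010
Shift right by 1: 00101010001
Mask low 4 bits: 0001 = 1

1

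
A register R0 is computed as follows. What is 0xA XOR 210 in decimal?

216

0xA = 00001010
210 = 11010010
XOR → 11011000 = 216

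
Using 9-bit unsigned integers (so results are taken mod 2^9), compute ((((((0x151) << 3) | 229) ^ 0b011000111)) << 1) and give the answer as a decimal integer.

84

0x151 = 101010001
→ << 3 (mod 2^9) → 010001000 = 136
229 = 011100101
→ | → 011101101 = 237
0b011000111 = 011000111
→ ^ → 000101010 = 42
→ << 1 (mod 2^9) → 001010100 = 84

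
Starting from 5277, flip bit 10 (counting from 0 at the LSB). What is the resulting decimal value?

x = 1010010011101
bit 10 is currently 1; toggle it via x ^ (1 << 10) = x ^ 1024
→ 1000010011101 = 4253

4253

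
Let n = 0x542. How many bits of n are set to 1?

0x542 = 10101000010
Count the 1s: 1 + 1 + 1 + 1 = 4

4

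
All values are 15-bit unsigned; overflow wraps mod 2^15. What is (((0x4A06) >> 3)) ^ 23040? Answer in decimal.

21312

0x4A06 = 100101000000110
→ >> 3 → 000100101000000 = 2368
23040 = 101101000000000
→ ^ → 101001101000000 = 21312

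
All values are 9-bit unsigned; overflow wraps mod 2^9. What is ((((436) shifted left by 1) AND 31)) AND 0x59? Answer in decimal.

436 = 110110100
→ shifted left by 1 (mod 2^9) → 101101000 = 360
31 = 000011111
→ AND → 000001000 = 8
0x59 = 001011001
→ AND → 000001000 = 8

8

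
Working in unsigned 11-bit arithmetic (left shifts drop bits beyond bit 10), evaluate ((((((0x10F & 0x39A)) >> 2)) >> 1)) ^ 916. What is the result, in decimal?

0x10F = 00100001111
0x39A = 01110011010
→ & → 00100001010 = 266
→ >> 2 → 00001000010 = 66
→ >> 1 → 00000100001 = 33
916 = 01110010100
→ ^ → 01110110101 = 949

949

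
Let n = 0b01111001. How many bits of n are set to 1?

n = 1111001
Count the 1s: 1 + 1 + 1 + 1 + 1 = 5

5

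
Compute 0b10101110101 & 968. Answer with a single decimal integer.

320

a = 10101110101
968 = 01111001000
AND → 00101000000 = 320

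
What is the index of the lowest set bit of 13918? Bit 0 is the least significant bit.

13918 = 11011001011110
Trailing zeros: 1, so the lowest set bit is bit 1 (value 2).

1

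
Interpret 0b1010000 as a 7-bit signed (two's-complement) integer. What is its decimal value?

-48

pattern = 1010000 (MSB is 1 ⇒ negative)
Invert: 0101111, add 1 → 0110000 = 48, so the value is -48.
(Equivalently: 80 - 2^7 = 80 - 128 = -48.)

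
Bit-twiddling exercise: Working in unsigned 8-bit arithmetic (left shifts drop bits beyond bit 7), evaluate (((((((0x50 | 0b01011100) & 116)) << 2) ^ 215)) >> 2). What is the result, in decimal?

33

0x50 = 01010000
0b01011100 = 01011100
→ | → 01011100 = 92
116 = 01110100
→ & → 01010100 = 84
→ << 2 (mod 2^8) → 01010000 = 80
215 = 11010111
→ ^ → 10000111 = 135
→ >> 2 → 00100001 = 33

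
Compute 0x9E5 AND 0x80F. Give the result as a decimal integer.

2053

0x9E5 = 100111100101
0x80F = 100000001111
AND → 100000000101 = 2053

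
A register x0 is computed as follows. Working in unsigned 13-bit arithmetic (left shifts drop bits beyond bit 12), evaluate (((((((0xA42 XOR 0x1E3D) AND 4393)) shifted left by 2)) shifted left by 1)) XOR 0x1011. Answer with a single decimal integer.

0xA42 = 0101001000010
0x1E3D = 1111000111101
→ XOR → 1010001111111 = 5247
4393 = 1000100101001
→ AND → 1000000101001 = 4137
→ shifted left by 2 (mod 2^13) → 0000010100100 = 164
→ shifted left by 1 (mod 2^13) → 0000101001000 = 328
0x1011 = 1000000010001
→ XOR → 1000101011001 = 4441

4441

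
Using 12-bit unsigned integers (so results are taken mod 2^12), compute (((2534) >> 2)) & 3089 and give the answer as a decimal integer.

2534 = 100111100110
→ >> 2 → 001001111001 = 633
3089 = 110000010001
→ & → 000000010001 = 17

17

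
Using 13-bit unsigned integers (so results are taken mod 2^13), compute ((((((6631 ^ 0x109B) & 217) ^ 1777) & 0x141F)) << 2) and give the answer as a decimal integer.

4132

6631 = 1100111100111
0x109B = 1000010011011
→ ^ → 0100101111100 = 2428
217 = 0000011011001
→ & → 0000001011000 = 88
1777 = 0011011110001
→ ^ → 0011010101001 = 1705
0x141F = 1010000011111
→ & → 0010000001001 = 1033
→ << 2 (mod 2^13) → 1000000100100 = 4132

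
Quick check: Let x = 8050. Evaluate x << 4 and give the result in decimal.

8050 = 00001111101110010
shift left by 4 → 11111011100100000 = 128800
(equivalently, 8050 × 2^4 = 8050 × 16)

128800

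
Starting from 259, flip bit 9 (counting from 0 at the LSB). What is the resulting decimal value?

x = 0100000011
bit 9 is currently 0; toggle it via x ^ (1 << 9) = x ^ 512
→ 1100000011 = 771

771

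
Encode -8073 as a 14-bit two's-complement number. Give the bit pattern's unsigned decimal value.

8311

8073 in 14 bits: 01111110001001
Invert: 10000001110110
Add 1:  10000001110111 = 8311
(Check: 2^14 - 8073 = 16384 - 8073 = 8311.)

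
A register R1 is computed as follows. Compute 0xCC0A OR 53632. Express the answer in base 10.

56714

0xCC0A = 1100110000001010
53632 = 1101000110000000
 OR → 1101110110001010 = 56714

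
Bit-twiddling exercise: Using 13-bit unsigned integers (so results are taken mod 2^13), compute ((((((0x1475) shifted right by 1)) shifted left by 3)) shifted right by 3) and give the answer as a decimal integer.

0x1475 = 1010001110101
→ shifted right by 1 → 0101000111010 = 2618
→ shifted left by 3 (mod 2^13) → 1000111010000 = 4560
→ shifted right by 3 → 0001000111010 = 570

570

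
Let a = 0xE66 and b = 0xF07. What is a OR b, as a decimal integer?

0xE66 = 111001100110
0xF07 = 111100000111
 OR → 111101100111 = 3943

3943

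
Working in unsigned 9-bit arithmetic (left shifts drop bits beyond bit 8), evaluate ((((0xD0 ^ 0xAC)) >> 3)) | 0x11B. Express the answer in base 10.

287

0xD0 = 011010000
0xAC = 010101100
→ ^ → 001111100 = 124
→ >> 3 → 000001111 = 15
0x11B = 100011011
→ | → 100011111 = 287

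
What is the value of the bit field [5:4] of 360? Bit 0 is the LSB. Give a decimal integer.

v = 101101000
Shift right by 4: 10110
Mask low 2 bits: 10 = 2

2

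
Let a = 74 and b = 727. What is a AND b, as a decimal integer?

74 = 0001001010
727 = 1011010111
AND → 0001000010 = 66

66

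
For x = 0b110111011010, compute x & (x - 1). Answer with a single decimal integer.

3544

x = 110111011010 = 3546
x - 1 = 110111011001
AND   = 110111011000 = 3544
(x & (x - 1) clears the lowest set bit of x.)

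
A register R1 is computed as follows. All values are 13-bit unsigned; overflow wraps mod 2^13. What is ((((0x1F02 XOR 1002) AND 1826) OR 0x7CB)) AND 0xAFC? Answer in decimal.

744

0x1F02 = 1111100000010
1002 = 0001111101010
→ XOR → 1110011101000 = 7400
1826 = 0011100100010
→ AND → 0010000100000 = 1056
0x7CB = 0011111001011
→ OR → 0011111101011 = 2027
0xAFC = 0101011111100
→ AND → 0001011101000 = 744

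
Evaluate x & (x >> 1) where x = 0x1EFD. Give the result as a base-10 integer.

x = 1111011111101 = 7933
x>>1 = 0111101111110
AND  = 0111001111100 = 3708
(x & (x >> 1) has a 1 wherever x has two consecutive 1 bits.)

3708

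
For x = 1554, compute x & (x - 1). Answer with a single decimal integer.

x = 11000010010 = 1554
x - 1 = 11000010001
AND   = 11000010000 = 1552
(x & (x - 1) clears the lowest set bit of x.)

1552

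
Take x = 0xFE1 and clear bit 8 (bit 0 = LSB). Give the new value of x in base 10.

x = 111111100001
bit 8 is currently 1; clear it via x & ~(1 << 8) = x & ~256
→ 111011100001 = 3809

3809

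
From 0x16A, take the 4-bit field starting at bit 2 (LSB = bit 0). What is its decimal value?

10

v = 0101101010
Shift right by 2: 01011010
Mask low 4 bits: 1010 = 10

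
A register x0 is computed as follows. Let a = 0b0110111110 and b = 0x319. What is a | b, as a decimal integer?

959

a = 0110111110
0x319 = 1100011001
 OR → 1110111111 = 959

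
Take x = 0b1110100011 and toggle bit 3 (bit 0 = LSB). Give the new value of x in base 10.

939

x = 1110100011
bit 3 is currently 0; toggle it via x ^ (1 << 3) = x ^ 8
→ 1110101011 = 939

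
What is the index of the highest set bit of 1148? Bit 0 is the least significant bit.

10

1148 = 10001111100
The topmost 1 is at position 10 (since 2^10 = 1024 ≤ 1148 < 2048).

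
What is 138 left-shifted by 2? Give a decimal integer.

552

138 = 0010001010
shift left by 2 → 1000101000 = 552
(equivalently, 138 × 2^2 = 138 × 4)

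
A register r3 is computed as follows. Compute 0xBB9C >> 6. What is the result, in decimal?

0xBB9C = 1011101110011100
shift right by 6 → 0000001011101110 = 750
(equivalently, floor(48028 / 64))

750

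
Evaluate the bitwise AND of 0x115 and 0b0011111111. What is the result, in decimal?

21

0x115 = 100010101
b = 011111111
AND → 000010101 = 21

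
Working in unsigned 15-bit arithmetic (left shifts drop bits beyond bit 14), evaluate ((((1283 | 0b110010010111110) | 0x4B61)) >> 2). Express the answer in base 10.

7167

1283 = 000010100000011
0b110010010111110 = 110010010111110
→ | → 110010110111111 = 26047
0x4B61 = 100101101100001
→ | → 110111111111111 = 28671
→ >> 2 → 001101111111111 = 7167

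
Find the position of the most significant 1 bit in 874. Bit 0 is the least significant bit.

9

874 = 1101101010
The topmost 1 is at position 9 (since 2^9 = 512 ≤ 874 < 1024).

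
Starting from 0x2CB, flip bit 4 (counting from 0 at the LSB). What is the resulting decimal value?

731

x = 1011001011
bit 4 is currently 0; toggle it via x ^ (1 << 4) = x ^ 16
→ 1011011011 = 731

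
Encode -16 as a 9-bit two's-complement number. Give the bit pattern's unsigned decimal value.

496

16 in 9 bits: 000010000
Invert: 111101111
Add 1:  111110000 = 496
(Check: 2^9 - 16 = 512 - 16 = 496.)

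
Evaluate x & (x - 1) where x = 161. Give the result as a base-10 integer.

160

x = 10100001 = 161
x - 1 = 10100000
AND   = 10100000 = 160
(x & (x - 1) clears the lowest set bit of x.)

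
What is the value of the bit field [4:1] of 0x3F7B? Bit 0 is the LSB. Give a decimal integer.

13

v = 11111101111011
Shift right by 1: 1111110111101
Mask low 4 bits: 1101 = 13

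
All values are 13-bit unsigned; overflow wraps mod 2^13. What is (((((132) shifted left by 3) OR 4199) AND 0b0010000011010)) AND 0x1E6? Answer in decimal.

2

132 = 0000010000100
→ shifted left by 3 (mod 2^13) → 0010000100000 = 1056
4199 = 1000001100111
→ OR → 1010001100111 = 5223
0b0010000011010 = 0010000011010
→ AND → 0010000000010 = 1026
0x1E6 = 0000111100110
→ AND → 0000000000010 = 2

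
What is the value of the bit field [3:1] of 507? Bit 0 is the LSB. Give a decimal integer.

5

v = 00111111011
Shift right by 1: 0011111101
Mask low 3 bits: 101 = 5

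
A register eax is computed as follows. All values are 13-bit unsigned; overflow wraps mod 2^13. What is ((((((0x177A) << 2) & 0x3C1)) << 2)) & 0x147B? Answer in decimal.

1024

0x177A = 1011101111010
→ << 2 (mod 2^13) → 1110111101000 = 7656
0x3C1 = 0001111000001
→ & → 0000111000000 = 448
→ << 2 (mod 2^13) → 0011100000000 = 1792
0x147B = 1010001111011
→ & → 0010000000000 = 1024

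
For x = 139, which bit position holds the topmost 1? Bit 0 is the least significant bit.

7

139 = 10001011
The topmost 1 is at position 7 (since 2^7 = 128 ≤ 139 < 256).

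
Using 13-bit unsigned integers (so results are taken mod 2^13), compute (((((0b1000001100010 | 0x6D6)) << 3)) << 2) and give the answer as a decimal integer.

0b1000001100010 = 1000001100010
0x6D6 = 0011011010110
→ | → 1011011110110 = 5878
→ << 3 (mod 2^13) → 1011110110000 = 6064
→ << 2 (mod 2^13) → 1111011000000 = 7872

7872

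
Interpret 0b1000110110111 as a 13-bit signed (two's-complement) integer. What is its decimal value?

pattern = 1000110110111 (MSB is 1 ⇒ negative)
Invert: 0111001001000, add 1 → 0111001001001 = 3657, so the value is -3657.
(Equivalently: 4535 - 2^13 = 4535 - 8192 = -3657.)

-3657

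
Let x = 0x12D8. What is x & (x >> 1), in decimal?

72

x = 1001011011000 = 4824
x>>1 = 0100101101100
AND  = 0000001001000 = 72
(x & (x >> 1) has a 1 wherever x has two consecutive 1 bits.)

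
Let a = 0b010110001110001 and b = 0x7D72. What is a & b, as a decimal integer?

11376

a = 010110001110001
0x7D72 = 111110101110010
AND → 010110001110000 = 11376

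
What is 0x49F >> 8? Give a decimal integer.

4

0x49F = 10010011111
shift right by 8 → 00000000100 = 4
(equivalently, floor(1183 / 256))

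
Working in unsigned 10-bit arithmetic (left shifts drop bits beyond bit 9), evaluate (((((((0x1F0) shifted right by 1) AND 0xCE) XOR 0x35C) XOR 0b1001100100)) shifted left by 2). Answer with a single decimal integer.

0x1F0 = 0111110000
→ shifted right by 1 → 0011111000 = 248
0xCE = 0011001110
→ AND → 0011001000 = 200
0x35C = 1101011100
→ XOR → 1110010100 = 916
0b1001100100 = 1001100100
→ XOR → 0111110000 = 496
→ shifted left by 2 (mod 2^10) → 1111000000 = 960

960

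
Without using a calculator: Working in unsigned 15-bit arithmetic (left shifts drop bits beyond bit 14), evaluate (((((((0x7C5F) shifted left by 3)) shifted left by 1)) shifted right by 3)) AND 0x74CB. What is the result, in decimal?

0x7C5F = 111110001011111
→ shifted left by 3 (mod 2^15) → 110001011111000 = 25336
→ shifted left by 1 (mod 2^15) → 100010111110000 = 17904
→ shifted right by 3 → 000100010111110 = 2238
0x74CB = 111010011001011
→ AND → 000000010001010 = 138

138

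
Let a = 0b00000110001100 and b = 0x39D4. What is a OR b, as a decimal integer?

a = 00000110001100
0x39D4 = 11100111010100
 OR → 11100111011100 = 14812

14812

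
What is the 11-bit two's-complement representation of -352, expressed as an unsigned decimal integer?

352 in 11 bits: 00101100000
Invert: 11010011111
Add 1:  11010100000 = 1696
(Check: 2^11 - 352 = 2048 - 352 = 1696.)

1696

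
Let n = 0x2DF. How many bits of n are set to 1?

8

0x2DF = 1011011111
Count the 1s: 1 + 1 + 1 + 1 + 1 + 1 + 1 + 1 = 8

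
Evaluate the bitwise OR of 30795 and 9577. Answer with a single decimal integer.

30795 = 111100001001011
9577 = 010010101101001
 OR → 111110101101011 = 32107

32107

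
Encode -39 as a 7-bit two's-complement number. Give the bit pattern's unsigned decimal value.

39 in 7 bits: 0100111
Invert: 1011000
Add 1:  1011001 = 89
(Check: 2^7 - 39 = 128 - 39 = 89.)

89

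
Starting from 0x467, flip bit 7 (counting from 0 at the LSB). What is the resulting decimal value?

1255

x = 10001100111
bit 7 is currently 0; toggle it via x ^ (1 << 7) = x ^ 128
→ 10011100111 = 1255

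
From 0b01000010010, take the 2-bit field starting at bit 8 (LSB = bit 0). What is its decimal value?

2

v = 01000010010
Shift right by 8: 010
Mask low 2 bits: 10 = 2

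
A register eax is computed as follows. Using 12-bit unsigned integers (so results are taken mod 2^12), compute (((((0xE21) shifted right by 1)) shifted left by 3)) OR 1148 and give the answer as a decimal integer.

3324

0xE21 = 111000100001
→ shifted right by 1 → 011100010000 = 1808
→ shifted left by 3 (mod 2^12) → 100010000000 = 2176
1148 = 010001111100
→ OR → 110011111100 = 3324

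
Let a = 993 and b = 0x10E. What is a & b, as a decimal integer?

256

993 = 1111100001
0x10E = 0100001110
AND → 0100000000 = 256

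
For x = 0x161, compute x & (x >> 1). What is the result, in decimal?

x = 101100001 = 353
x>>1 = 010110000
AND  = 000100000 = 32
(x & (x >> 1) has a 1 wherever x has two consecutive 1 bits.)

32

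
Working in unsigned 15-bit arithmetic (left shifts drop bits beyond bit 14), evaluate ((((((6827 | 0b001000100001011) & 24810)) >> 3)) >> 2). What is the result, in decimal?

6827 = 001101010101011
0b001000100001011 = 001000100001011
→ | → 001101110101011 = 7083
24810 = 110000011101010
→ & → 000000010101010 = 170
→ >> 3 → 000000000010101 = 21
→ >> 2 → 000000000000101 = 5

5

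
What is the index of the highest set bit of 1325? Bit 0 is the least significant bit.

1325 = 10100101101
The topmost 1 is at position 10 (since 2^10 = 1024 ≤ 1325 < 2048).

10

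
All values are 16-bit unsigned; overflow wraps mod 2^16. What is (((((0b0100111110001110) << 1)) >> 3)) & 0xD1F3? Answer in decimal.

0b0100111110001110 = 0100111110001110
→ << 1 (mod 2^16) → 1001111100011100 = 40732
→ >> 3 → 0001001111100011 = 5091
0xD1F3 = 1101000111110011
→ & → 0001000111100011 = 4579

4579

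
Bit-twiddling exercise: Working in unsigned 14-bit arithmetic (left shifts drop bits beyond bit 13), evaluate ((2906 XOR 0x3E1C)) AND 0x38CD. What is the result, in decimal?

12356

2906 = 00101101011010
0x3E1C = 11111000011100
→ XOR → 11010101000110 = 13638
0x38CD = 11100011001101
→ AND → 11000001000100 = 12356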